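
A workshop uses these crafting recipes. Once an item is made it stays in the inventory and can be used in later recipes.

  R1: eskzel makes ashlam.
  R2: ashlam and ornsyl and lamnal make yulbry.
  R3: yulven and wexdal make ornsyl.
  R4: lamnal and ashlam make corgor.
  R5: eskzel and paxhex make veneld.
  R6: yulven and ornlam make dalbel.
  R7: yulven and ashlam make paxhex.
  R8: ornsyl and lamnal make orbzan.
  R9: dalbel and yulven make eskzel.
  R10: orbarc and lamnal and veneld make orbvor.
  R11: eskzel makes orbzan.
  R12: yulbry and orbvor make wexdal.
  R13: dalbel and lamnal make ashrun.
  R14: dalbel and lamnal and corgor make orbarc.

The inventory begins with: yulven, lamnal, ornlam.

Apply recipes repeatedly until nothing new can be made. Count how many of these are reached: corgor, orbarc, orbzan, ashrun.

Using R6, yulven and ornlam make dalbel.
Using R13, dalbel and lamnal make ashrun.
dalbel and yulven → eskzel (R9).
eskzel → orbzan (R11).
eskzel → ashlam (R1).
Using R4, lamnal and ashlam make corgor.
Using R14, dalbel, lamnal, and corgor make orbarc.
corgor: reached.
orbarc: reached.
orbzan: reached.
ashrun: reached.
All 4 are reached.

4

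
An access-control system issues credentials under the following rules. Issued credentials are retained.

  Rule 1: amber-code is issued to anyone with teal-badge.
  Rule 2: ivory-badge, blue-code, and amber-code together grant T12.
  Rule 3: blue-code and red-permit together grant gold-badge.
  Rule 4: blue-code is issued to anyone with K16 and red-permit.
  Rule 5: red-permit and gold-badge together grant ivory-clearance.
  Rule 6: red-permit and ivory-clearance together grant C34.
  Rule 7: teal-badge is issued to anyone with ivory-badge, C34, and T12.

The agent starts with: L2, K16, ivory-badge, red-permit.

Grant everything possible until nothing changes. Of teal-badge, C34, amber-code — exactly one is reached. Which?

C34

Holding K16 and red-permit grants blue-code (Rule 4).
Holding blue-code and red-permit grants gold-badge (Rule 3).
Holding red-permit and gold-badge grants ivory-clearance (Rule 5).
Holding red-permit and ivory-clearance grants C34 (Rule 6).
teal-badge would need ivory-badge, C34, and T12 (Rule 7), but T12 is never granted. amber-code would need teal-badge (Rule 1), but teal-badge is never granted.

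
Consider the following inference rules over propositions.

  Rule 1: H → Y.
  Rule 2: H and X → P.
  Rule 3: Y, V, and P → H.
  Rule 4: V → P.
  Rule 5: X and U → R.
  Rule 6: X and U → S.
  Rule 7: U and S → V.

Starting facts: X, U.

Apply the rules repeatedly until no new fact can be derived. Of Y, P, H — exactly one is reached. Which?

P

From X and U, Rule 6 gives S.
U and S hold, so V follows (Rule 7).
From V, Rule 4 gives P.
Y would need H (Rule 1), but H is never established. H would need Y, V, and P (Rule 3), but Y is never established.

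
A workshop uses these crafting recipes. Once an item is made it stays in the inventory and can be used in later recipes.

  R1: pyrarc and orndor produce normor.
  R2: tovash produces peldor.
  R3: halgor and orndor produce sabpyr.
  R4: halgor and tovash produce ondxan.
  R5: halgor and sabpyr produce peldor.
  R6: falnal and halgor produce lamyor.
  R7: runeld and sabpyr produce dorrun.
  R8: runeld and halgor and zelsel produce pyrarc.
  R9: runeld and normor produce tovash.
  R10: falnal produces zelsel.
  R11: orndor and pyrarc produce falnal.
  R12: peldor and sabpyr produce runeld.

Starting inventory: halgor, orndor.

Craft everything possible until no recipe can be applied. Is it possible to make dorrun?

halgor and orndor → sabpyr (R3).
Using R5, halgor and sabpyr make peldor.
peldor and sabpyr → runeld (R12).
Using R7, runeld and sabpyr make dorrun.

Yes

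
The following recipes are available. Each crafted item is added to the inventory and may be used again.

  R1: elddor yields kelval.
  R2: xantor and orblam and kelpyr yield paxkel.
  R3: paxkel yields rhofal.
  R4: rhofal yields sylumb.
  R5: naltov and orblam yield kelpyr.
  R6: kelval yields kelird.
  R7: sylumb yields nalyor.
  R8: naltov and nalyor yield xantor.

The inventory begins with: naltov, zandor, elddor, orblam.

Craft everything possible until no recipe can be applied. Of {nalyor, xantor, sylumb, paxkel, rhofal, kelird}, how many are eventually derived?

1

Using R1, elddor makes kelval.
Using R6, kelval makes kelird.
nalyor would need sylumb (R7), but sylumb is never obtained.
xantor would need naltov and nalyor (R8), but nalyor is never obtained.
sylumb would need rhofal (R4), but rhofal is never obtained.
paxkel would need xantor, orblam, and kelpyr (R2), but xantor is never obtained.
rhofal would need paxkel (R3), but paxkel is never obtained.
kelird: reached.
Reached: kelird — 1 of the 6.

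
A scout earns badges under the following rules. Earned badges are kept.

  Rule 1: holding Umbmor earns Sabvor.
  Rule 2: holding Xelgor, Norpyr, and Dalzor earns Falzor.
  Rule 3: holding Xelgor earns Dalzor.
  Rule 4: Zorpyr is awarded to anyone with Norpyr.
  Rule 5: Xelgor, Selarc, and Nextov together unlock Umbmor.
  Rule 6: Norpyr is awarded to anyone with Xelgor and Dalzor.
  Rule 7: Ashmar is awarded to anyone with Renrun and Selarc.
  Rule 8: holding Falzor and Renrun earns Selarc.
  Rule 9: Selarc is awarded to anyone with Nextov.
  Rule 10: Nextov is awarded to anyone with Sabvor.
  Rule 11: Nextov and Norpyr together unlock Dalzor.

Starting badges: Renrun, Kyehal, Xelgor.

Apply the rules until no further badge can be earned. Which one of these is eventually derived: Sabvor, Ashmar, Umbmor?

With Xelgor, Dalzor is earned (Rule 3).
With Xelgor and Dalzor, Norpyr is earned (Rule 6).
With Xelgor, Norpyr, and Dalzor, Falzor is earned (Rule 2).
With Falzor and Renrun, Selarc is earned (Rule 8).
With Renrun and Selarc, Ashmar is earned (Rule 7).
Umbmor would need Xelgor, Selarc, and Nextov (Rule 5), but Nextov is never earned. Sabvor would need Umbmor (Rule 1), but Umbmor is never earned.

Ashmar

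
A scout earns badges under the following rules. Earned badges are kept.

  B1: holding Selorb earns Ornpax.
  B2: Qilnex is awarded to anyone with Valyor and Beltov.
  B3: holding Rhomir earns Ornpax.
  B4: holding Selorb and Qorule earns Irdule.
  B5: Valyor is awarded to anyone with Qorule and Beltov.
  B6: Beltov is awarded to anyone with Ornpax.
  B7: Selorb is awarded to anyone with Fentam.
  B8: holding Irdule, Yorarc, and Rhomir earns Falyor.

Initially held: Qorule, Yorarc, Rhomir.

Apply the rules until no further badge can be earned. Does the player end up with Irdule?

No

Irdule would need Selorb and Qorule (B4), but Selorb is never earned.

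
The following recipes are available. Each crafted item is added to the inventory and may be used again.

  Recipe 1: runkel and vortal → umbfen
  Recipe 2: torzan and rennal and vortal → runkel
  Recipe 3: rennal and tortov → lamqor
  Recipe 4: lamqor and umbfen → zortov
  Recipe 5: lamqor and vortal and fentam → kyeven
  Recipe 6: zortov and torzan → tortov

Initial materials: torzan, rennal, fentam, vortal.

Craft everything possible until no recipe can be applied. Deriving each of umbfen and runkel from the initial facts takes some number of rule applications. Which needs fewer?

runkel: Using Recipe 2, torzan, rennal, and vortal make runkel. [1 rule application]
umbfen: Using Recipe 2, torzan, rennal, and vortal make runkel. runkel and vortal → umbfen (Recipe 1). [2 rule applications]
runkel needs fewer.

runkel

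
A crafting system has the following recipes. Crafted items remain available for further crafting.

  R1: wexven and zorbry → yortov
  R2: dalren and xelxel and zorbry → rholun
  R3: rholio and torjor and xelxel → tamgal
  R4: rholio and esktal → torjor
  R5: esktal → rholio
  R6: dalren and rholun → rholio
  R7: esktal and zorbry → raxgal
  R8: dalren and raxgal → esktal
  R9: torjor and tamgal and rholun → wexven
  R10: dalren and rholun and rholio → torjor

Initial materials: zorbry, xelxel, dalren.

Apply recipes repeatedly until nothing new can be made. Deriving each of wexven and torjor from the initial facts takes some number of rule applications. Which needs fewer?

torjor: dalren and xelxel and zorbry → rholun (R2). dalren and rholun → rholio (R6). dalren and rholun and rholio → torjor (R10). [3 rule applications]
wexven: Using R2, dalren, xelxel, and zorbry make rholun. Using R6, dalren and rholun make rholio. dalren and rholun and rholio → torjor (R10). rholio and torjor and xelxel → tamgal (R3). torjor and tamgal and rholun → wexven (R9). [5 rule applications]
torjor needs fewer.

torjor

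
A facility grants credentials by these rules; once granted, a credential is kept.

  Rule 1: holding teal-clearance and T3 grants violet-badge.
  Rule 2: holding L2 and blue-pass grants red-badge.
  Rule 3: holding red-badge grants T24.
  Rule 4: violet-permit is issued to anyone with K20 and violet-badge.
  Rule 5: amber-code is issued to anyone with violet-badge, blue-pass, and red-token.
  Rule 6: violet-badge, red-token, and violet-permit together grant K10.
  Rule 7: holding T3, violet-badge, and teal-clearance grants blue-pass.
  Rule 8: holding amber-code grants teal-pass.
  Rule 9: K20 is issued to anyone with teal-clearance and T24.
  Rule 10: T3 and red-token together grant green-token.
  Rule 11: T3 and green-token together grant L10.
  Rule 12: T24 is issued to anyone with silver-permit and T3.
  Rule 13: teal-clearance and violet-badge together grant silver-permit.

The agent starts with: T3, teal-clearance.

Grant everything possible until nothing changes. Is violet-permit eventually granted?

Holding teal-clearance and T3 grants violet-badge (Rule 1).
Holding teal-clearance and violet-badge grants silver-permit (Rule 13).
Holding silver-permit and T3 grants T24 (Rule 12).
Holding teal-clearance and T24 grants K20 (Rule 9).
Holding K20 and violet-badge grants violet-permit (Rule 4).

Yes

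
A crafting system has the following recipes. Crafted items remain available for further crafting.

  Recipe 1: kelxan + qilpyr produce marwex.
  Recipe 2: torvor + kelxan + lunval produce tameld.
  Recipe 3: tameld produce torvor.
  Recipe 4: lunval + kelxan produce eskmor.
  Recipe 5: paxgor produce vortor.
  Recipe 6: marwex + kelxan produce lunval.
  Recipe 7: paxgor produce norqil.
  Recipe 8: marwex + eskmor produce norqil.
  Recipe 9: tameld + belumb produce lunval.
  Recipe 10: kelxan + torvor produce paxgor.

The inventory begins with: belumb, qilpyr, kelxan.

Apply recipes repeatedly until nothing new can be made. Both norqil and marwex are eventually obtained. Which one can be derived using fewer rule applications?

marwex: Using Recipe 1, kelxan and qilpyr make marwex. [1 rule application]
norqil: kelxan + qilpyr → marwex (Recipe 1). Using Recipe 6, marwex and kelxan make lunval. Using Recipe 4, lunval and kelxan make eskmor. Using Recipe 8, marwex and eskmor make norqil. [4 rule applications]
marwex needs fewer.

marwex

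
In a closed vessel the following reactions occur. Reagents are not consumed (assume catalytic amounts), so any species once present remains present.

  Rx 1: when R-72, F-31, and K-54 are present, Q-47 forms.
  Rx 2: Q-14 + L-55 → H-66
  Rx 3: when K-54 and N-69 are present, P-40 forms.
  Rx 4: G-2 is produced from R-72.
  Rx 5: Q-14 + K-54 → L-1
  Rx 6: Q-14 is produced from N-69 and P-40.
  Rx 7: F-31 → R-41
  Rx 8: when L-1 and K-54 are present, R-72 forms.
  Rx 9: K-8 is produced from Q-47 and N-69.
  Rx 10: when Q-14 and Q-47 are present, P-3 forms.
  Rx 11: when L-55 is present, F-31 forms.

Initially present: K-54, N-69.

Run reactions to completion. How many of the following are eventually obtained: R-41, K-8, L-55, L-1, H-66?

K-54 and N-69 present → P-40 forms (Rx 3).
N-69 and P-40 present → Q-14 forms (Rx 6).
Q-14 and K-54 present → L-1 forms (Rx 5).
R-41 would need F-31 (Rx 7), but F-31 never forms.
K-8 would need Q-47 and N-69 (Rx 9), but Q-47 never forms.
No rule produces L-55, and it is not given.
L-1: reached.
H-66 would need Q-14 and L-55 (Rx 2), but L-55 never forms.
Reached: L-1 — 1 of the 5.

1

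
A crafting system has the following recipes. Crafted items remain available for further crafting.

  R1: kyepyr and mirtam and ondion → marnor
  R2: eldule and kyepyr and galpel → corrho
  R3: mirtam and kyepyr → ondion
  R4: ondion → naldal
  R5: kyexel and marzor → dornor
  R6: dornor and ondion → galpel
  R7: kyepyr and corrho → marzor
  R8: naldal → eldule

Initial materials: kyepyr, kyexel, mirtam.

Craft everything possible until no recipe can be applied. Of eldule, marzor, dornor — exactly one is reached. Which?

Using R3, mirtam and kyepyr make ondion.
ondion → naldal (R4).
Using R8, naldal makes eldule.
marzor would need kyepyr and corrho (R7), but corrho is never obtained. dornor would need kyexel and marzor (R5), but marzor is never obtained.

eldule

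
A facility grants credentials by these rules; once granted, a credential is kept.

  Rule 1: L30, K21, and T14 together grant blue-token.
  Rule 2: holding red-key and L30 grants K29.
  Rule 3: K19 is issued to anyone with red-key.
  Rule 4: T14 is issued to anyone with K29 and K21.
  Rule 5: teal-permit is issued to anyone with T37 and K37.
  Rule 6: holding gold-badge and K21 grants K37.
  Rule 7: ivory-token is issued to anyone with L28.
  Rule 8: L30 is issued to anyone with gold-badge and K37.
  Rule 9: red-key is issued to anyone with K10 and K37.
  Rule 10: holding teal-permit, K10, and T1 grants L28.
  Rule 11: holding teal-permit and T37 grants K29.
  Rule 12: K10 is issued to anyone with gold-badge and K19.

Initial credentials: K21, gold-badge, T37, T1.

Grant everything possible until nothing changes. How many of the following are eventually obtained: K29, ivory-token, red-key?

1

Holding gold-badge and K21 grants K37 (Rule 6).
Holding T37 and K37 grants teal-permit (Rule 5).
Holding teal-permit and T37 grants K29 (Rule 11).
K29: reached.
ivory-token would need L28 (Rule 7), but L28 is never granted.
red-key would need K10 and K37 (Rule 9), but K10 is never granted.
Reached: K29 — 1 of the 3.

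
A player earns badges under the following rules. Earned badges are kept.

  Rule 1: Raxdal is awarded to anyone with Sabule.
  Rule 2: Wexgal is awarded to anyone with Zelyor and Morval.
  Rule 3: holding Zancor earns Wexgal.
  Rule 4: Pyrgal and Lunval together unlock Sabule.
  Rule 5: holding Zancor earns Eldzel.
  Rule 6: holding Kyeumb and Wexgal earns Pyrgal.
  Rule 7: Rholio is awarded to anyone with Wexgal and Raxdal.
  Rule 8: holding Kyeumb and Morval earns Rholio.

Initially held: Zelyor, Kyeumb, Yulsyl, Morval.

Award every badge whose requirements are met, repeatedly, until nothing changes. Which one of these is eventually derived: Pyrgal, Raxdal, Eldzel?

Pyrgal

With Zelyor and Morval, Wexgal is earned (Rule 2).
With Kyeumb and Wexgal, Pyrgal is earned (Rule 6).
Raxdal would need Sabule (Rule 1), but Sabule is never earned. Eldzel would need Zancor (Rule 5), but Zancor is never earned.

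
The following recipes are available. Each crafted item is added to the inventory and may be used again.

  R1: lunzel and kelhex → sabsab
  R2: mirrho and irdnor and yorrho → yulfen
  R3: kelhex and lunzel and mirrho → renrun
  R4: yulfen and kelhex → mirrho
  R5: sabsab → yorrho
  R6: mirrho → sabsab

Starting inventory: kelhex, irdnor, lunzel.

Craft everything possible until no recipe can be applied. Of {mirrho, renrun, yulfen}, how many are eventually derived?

0

mirrho would need yulfen and kelhex (R4), but yulfen is never obtained.
renrun would need kelhex, lunzel, and mirrho (R3), but mirrho is never obtained.
yulfen would need mirrho, irdnor, and yorrho (R2), but mirrho is never obtained.
None of the 3 are reached.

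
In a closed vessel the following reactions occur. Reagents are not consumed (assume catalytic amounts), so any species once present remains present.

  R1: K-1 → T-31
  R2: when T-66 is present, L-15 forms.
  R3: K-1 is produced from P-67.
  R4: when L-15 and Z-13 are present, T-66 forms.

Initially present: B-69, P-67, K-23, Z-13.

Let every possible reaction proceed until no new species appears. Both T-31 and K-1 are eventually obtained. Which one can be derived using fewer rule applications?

K-1: P-67 present → K-1 forms (R3). [1 rule application]
T-31: P-67 present → K-1 forms (R3). K-1 present → T-31 forms (R1). [2 rule applications]
K-1 needs fewer.

K-1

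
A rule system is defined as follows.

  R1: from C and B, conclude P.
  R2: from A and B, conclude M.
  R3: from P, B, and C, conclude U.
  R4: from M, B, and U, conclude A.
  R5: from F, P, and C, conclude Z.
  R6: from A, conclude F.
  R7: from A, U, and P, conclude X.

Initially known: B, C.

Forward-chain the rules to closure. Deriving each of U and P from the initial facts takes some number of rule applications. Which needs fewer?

P

P: From C and B, R1 gives P. [1 rule application]
U: C and B hold, so P follows (R1). P, B, and C hold, so U follows (R3). [2 rule applications]
P needs fewer.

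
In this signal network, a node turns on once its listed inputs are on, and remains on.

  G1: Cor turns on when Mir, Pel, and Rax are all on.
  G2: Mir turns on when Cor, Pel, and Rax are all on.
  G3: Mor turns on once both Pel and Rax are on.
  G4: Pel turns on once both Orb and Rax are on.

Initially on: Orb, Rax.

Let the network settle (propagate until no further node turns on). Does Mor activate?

G4: Orb and Rax on → Pel on.
Pel and Rax are on, so Mor turns on (G3).

Yes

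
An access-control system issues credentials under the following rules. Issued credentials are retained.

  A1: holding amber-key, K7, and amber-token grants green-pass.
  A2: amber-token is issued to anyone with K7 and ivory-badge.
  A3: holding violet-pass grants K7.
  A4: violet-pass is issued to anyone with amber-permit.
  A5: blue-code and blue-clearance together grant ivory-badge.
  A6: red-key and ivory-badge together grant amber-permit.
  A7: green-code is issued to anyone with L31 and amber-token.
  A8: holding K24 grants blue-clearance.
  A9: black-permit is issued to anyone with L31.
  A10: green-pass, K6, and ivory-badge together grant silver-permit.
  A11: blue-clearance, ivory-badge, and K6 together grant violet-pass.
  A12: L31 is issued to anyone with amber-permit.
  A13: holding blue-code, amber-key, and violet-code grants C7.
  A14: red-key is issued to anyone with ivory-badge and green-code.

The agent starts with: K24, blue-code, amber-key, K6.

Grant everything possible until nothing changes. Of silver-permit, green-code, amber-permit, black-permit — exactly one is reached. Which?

Holding K24 grants blue-clearance (A8).
Holding blue-code and blue-clearance grants ivory-badge (A5).
Holding blue-clearance, ivory-badge, and K6 grants violet-pass (A11).
Holding violet-pass grants K7 (A3).
Holding K7 and ivory-badge grants amber-token (A2).
Holding amber-key, K7, and amber-token grants green-pass (A1).
Holding green-pass, K6, and ivory-badge grants silver-permit (A10).
black-permit would need L31 (A9), but L31 is never granted. amber-permit would need red-key and ivory-badge (A6), but red-key is never granted. green-code would need L31 and amber-token (A7), but L31 is never granted.

silver-permit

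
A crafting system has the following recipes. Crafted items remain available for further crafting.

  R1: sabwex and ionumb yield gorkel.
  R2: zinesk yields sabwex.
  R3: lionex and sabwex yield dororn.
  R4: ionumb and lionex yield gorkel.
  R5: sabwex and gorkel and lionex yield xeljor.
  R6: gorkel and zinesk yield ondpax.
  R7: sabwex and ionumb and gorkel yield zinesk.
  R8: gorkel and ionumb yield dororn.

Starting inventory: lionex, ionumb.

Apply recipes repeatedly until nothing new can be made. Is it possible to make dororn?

Yes

ionumb and lionex → gorkel (R4).
Using R8, gorkel and ionumb make dororn.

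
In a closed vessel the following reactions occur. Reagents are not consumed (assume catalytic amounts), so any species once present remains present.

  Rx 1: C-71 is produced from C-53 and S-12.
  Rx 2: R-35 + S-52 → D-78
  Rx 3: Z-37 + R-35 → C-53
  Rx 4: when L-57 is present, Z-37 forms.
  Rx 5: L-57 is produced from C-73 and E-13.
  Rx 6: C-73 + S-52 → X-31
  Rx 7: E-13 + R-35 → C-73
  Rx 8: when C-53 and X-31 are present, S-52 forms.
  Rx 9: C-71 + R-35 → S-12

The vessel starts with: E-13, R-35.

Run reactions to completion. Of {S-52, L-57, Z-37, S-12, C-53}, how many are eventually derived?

E-13 and R-35 present → C-73 forms (Rx 7).
C-73 and E-13 present → L-57 forms (Rx 5).
L-57 present → Z-37 forms (Rx 4).
Z-37 and R-35 present → C-53 forms (Rx 3).
S-52 would need C-53 and X-31 (Rx 8), but X-31 never forms.
L-57: reached.
Z-37: reached.
S-12 would need C-71 and R-35 (Rx 9), but C-71 never forms.
C-53: reached.
Reached: L-57, Z-37, and C-53 — 3 of the 5.

3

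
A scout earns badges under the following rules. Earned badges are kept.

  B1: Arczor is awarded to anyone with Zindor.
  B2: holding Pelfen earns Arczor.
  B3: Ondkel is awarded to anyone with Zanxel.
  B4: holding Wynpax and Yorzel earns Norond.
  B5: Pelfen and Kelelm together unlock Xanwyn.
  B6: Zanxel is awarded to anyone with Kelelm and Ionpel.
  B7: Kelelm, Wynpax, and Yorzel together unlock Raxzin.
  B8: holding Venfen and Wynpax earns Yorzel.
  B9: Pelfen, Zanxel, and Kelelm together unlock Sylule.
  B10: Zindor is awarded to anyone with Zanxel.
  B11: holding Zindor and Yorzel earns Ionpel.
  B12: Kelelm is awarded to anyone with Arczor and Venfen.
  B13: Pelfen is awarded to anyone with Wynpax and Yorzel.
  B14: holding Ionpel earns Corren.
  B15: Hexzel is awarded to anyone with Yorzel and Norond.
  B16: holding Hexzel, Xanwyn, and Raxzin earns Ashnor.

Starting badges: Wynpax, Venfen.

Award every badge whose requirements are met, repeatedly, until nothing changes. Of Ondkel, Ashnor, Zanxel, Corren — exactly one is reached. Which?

Ashnor

With Venfen and Wynpax, Yorzel is earned (B8).
With Wynpax and Yorzel, Norond is earned (B4).
With Wynpax and Yorzel, Pelfen is earned (B13).
With Yorzel and Norond, Hexzel is earned (B15).
With Pelfen, Arczor is earned (B2).
With Arczor and Venfen, Kelelm is earned (B12).
With Pelfen and Kelelm, Xanwyn is earned (B5).
With Kelelm, Wynpax, and Yorzel, Raxzin is earned (B7).
With Hexzel, Xanwyn, and Raxzin, Ashnor is earned (B16).
Zanxel would need Kelelm and Ionpel (B6), but Ionpel is never earned. Ondkel would need Zanxel (B3), but Zanxel is never earned. Corren would need Ionpel (B14), but Ionpel is never earned.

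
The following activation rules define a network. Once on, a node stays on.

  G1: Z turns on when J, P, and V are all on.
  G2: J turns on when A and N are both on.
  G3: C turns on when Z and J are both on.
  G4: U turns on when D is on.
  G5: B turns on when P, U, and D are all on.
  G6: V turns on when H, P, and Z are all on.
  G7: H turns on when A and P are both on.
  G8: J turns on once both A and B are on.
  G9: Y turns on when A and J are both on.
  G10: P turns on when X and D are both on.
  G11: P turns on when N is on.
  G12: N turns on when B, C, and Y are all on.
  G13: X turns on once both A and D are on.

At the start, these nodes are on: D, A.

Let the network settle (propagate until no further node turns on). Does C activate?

C would need Z and J (G3), but Z never turns on.

No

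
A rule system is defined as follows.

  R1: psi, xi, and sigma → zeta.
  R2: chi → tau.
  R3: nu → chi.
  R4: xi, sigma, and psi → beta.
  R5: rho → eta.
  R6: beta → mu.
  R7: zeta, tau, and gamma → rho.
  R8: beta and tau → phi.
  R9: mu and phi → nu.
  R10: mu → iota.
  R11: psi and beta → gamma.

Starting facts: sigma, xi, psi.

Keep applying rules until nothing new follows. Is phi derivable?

phi would need beta and tau (R8), but tau is never established.

No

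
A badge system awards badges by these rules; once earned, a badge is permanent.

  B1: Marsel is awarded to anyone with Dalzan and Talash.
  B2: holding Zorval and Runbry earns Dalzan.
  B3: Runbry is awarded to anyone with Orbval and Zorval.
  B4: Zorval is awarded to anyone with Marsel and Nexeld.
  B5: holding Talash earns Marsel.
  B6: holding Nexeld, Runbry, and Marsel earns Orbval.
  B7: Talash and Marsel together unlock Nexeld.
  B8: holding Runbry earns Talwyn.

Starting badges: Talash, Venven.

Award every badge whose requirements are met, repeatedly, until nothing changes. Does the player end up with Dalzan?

Dalzan would need Zorval and Runbry (B2), but Runbry is never earned.

No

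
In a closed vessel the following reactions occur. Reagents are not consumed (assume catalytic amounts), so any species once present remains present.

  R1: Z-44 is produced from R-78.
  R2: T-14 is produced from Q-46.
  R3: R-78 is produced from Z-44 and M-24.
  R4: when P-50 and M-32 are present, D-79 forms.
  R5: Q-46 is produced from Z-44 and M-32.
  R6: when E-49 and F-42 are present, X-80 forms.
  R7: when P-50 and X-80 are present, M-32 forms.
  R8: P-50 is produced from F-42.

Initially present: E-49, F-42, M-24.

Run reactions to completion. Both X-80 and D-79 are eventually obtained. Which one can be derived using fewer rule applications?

X-80

X-80: E-49 and F-42 present → X-80 forms (R6). [1 rule application]
D-79: E-49 and F-42 present → X-80 forms (R6). F-42 present → P-50 forms (R8). P-50 and X-80 present → M-32 forms (R7). P-50 and M-32 present → D-79 forms (R4). [4 rule applications]
X-80 needs fewer.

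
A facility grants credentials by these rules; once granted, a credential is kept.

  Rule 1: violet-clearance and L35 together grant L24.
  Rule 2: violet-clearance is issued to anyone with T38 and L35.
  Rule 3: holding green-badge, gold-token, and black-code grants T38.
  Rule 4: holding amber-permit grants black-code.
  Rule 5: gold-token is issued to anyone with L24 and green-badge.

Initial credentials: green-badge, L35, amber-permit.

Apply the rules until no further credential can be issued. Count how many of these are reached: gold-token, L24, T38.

gold-token would need L24 and green-badge (Rule 5), but L24 is never granted.
L24 would need violet-clearance and L35 (Rule 1), but violet-clearance is never granted.
T38 would need green-badge, gold-token, and black-code (Rule 3), but gold-token is never granted.
None of the 3 are reached.

0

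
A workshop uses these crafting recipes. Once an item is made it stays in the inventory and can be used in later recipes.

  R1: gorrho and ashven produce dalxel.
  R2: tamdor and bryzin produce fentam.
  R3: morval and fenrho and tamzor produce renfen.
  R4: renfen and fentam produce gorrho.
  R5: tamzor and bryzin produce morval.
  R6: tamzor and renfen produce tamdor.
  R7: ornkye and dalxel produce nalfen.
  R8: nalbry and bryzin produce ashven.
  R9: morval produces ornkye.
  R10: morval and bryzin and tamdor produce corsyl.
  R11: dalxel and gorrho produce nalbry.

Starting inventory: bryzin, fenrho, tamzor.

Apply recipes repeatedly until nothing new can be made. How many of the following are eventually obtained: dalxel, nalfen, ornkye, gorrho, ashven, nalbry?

2

tamzor and bryzin → morval (R5).
Using R3, morval, fenrho, and tamzor make renfen.
morval → ornkye (R9).
Using R6, tamzor and renfen make tamdor.
tamdor and bryzin → fentam (R2).
Using R4, renfen and fentam make gorrho.
dalxel would need gorrho and ashven (R1), but ashven is never obtained.
nalfen would need ornkye and dalxel (R7), but dalxel is never obtained.
ornkye: reached.
gorrho: reached.
ashven would need nalbry and bryzin (R8), but nalbry is never obtained.
nalbry would need dalxel and gorrho (R11), but dalxel is never obtained.
Reached: ornkye and gorrho — 2 of the 6.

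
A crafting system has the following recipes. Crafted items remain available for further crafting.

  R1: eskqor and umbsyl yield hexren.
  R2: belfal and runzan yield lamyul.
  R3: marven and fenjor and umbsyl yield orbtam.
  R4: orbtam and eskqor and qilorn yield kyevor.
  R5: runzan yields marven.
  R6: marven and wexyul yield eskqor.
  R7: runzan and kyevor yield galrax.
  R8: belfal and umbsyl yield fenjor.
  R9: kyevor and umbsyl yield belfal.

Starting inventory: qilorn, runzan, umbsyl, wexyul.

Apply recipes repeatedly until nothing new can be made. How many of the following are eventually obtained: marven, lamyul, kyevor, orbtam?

Using R5, runzan makes marven.
marven: reached.
lamyul would need belfal and runzan (R2), but belfal is never obtained.
kyevor would need orbtam, eskqor, and qilorn (R4), but orbtam is never obtained.
orbtam would need marven, fenjor, and umbsyl (R3), but fenjor is never obtained.
Reached: marven — 1 of the 4.

1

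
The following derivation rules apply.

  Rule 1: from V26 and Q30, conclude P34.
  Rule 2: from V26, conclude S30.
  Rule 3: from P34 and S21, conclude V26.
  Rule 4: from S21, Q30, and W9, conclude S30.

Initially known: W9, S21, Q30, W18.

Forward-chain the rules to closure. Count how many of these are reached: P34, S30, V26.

S21, Q30, and W9 hold, so S30 follows (Rule 4).
P34 would need V26 and Q30 (Rule 1), but V26 is never established.
S30: reached.
V26 would need P34 and S21 (Rule 3), but P34 is never established.
Reached: S30 — 1 of the 3.

1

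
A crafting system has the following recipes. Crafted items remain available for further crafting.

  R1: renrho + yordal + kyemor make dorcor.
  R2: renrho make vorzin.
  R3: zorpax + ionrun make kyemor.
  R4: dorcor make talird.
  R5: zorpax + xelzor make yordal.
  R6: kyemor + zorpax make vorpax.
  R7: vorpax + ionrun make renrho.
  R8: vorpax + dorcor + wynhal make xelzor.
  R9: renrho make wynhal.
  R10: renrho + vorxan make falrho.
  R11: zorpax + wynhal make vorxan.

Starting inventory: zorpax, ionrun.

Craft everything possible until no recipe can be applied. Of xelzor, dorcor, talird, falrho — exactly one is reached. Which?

falrho

Using R3, zorpax and ionrun make kyemor.
Using R6, kyemor and zorpax make vorpax.
vorpax + ionrun → renrho (R7).
renrho → wynhal (R9).
zorpax + wynhal → vorxan (R11).
renrho + vorxan → falrho (R10).
xelzor would need vorpax, dorcor, and wynhal (R8), but dorcor is never obtained. dorcor would need renrho, yordal, and kyemor (R1), but yordal is never obtained. talird would need dorcor (R4), but dorcor is never obtained.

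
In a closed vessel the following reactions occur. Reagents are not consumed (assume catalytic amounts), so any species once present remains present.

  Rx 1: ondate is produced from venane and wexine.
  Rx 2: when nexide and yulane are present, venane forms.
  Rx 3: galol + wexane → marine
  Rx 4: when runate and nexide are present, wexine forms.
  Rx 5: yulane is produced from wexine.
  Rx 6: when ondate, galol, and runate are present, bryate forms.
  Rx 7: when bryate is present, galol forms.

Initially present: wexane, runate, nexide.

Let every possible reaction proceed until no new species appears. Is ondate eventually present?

Yes

runate and nexide present → wexine forms (Rx 4).
wexine present → yulane forms (Rx 5).
nexide and yulane present → venane forms (Rx 2).
venane and wexine present → ondate forms (Rx 1).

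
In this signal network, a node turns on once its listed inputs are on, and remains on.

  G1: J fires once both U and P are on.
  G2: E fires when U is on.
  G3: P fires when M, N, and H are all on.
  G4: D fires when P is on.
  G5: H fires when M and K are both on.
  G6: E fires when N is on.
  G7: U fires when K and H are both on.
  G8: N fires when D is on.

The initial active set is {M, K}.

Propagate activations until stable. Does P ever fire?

P would need M, N, and H (G3), but N never turns on.

No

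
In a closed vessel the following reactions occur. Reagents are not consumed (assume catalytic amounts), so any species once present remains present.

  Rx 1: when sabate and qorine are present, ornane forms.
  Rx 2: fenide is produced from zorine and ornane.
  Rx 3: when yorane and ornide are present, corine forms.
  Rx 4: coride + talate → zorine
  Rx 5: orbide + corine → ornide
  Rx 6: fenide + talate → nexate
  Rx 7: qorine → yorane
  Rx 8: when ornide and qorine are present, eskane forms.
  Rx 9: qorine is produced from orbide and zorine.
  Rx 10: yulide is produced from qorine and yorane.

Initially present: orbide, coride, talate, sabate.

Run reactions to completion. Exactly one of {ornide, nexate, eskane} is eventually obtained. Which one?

coride and talate present → zorine forms (Rx 4).
orbide and zorine present → qorine forms (Rx 9).
sabate and qorine present → ornane forms (Rx 1).
zorine and ornane present → fenide forms (Rx 2).
fenide and talate present → nexate forms (Rx 6).
eskane would need ornide and qorine (Rx 8), but ornide never forms. ornide would need orbide and corine (Rx 5), but corine never forms.

nexate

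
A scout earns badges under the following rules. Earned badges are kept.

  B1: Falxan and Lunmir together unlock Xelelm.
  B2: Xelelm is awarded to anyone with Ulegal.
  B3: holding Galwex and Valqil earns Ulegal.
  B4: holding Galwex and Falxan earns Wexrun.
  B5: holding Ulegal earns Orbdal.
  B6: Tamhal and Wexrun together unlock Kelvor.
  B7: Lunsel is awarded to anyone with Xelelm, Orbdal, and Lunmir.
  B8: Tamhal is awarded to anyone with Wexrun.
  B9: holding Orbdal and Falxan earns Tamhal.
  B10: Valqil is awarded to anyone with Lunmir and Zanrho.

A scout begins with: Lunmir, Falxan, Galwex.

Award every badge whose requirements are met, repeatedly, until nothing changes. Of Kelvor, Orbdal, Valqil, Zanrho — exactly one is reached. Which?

With Galwex and Falxan, Wexrun is earned (B4).
With Wexrun, Tamhal is earned (B8).
With Tamhal and Wexrun, Kelvor is earned (B6).
No rule produces Zanrho, and it is not given. Orbdal would need Ulegal (B5), but Ulegal is never earned. Valqil would need Lunmir and Zanrho (B10), but Zanrho is never earned.

Kelvor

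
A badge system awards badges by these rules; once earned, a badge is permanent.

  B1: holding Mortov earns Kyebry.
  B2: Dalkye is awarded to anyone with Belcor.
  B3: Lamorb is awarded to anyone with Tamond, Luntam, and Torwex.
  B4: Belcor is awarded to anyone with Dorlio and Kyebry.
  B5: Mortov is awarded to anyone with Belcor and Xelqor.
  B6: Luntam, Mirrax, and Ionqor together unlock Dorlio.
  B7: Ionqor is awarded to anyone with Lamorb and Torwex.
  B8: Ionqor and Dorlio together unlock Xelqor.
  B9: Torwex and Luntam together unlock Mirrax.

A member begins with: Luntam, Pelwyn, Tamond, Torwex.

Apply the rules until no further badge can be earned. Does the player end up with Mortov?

Mortov would need Belcor and Xelqor (B5), but Belcor is never earned.

No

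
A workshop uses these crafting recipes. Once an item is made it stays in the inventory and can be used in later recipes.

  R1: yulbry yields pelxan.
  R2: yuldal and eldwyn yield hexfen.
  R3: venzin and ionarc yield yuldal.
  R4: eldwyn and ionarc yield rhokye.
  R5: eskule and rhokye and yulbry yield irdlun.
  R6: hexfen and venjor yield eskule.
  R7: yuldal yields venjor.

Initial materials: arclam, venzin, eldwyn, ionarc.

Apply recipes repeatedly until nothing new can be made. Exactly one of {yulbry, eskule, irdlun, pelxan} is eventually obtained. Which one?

venzin and ionarc → yuldal (R3).
Using R2, yuldal and eldwyn make hexfen.
Using R7, yuldal makes venjor.
Using R6, hexfen and venjor make eskule.
pelxan would need yulbry (R1), but yulbry is never obtained. irdlun would need eskule, rhokye, and yulbry (R5), but yulbry is never obtained. No rule produces yulbry, and it is not given.

eskule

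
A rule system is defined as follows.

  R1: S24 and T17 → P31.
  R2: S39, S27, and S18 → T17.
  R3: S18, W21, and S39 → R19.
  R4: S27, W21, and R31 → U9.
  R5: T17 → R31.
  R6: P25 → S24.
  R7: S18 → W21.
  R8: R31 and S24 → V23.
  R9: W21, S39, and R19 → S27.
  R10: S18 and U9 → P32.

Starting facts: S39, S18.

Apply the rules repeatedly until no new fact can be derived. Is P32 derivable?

Yes

From S18, R7 gives W21.
S18, W21, and S39 hold, so R19 follows (R3).
From W21, S39, and R19, R9 gives S27.
S39, S27, and S18 hold, so T17 follows (R2).
From T17, R5 gives R31.
From S27, W21, and R31, R4 gives U9.
From S18 and U9, R10 gives P32.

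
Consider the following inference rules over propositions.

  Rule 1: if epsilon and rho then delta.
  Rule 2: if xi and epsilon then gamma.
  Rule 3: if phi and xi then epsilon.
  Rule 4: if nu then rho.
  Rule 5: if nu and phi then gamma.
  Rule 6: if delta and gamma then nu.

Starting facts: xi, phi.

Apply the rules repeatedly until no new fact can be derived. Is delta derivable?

delta would need epsilon and rho (Rule 1), but rho is never established.

No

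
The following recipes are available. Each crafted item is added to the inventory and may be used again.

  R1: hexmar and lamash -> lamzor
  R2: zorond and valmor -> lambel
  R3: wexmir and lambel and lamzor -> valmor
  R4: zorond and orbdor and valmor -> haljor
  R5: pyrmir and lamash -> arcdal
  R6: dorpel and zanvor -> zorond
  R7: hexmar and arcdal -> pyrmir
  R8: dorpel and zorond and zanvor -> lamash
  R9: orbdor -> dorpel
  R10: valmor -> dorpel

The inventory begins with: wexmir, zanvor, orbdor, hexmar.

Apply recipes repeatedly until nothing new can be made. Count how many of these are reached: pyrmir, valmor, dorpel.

orbdor -> dorpel (R9).
pyrmir would need hexmar and arcdal (R7), but arcdal is never obtained.
valmor would need wexmir, lambel, and lamzor (R3), but lambel is never obtained.
dorpel: reached.
Reached: dorpel — 1 of the 3.

1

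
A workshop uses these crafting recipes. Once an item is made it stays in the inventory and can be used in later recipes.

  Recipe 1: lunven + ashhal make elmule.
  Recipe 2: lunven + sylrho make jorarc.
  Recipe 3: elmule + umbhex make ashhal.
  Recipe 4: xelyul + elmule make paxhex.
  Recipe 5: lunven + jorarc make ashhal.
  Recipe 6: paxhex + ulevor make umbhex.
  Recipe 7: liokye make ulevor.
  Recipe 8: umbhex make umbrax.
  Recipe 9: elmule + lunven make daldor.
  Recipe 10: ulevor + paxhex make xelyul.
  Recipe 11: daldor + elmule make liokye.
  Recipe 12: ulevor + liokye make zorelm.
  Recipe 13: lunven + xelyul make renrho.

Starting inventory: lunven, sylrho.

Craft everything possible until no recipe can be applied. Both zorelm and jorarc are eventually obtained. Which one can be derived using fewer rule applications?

jorarc

jorarc: Using Recipe 2, lunven and sylrho make jorarc. [1 rule application]
zorelm: lunven + sylrho → jorarc (Recipe 2). lunven + jorarc → ashhal (Recipe 5). Using Recipe 1, lunven and ashhal make elmule. elmule + lunven → daldor (Recipe 9). daldor + elmule → liokye (Recipe 11). Using Recipe 7, liokye makes ulevor. Using Recipe 12, ulevor and liokye make zorelm. [7 rule applications]
jorarc needs fewer.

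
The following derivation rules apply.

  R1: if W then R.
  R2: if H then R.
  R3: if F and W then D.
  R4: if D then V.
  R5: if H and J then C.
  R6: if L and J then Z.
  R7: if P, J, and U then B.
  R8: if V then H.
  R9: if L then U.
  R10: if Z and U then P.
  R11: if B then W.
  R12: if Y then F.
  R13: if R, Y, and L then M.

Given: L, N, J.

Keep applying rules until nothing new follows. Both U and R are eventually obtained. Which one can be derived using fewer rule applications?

U

U: From L, R9 gives U. [1 rule application]
R: L and J hold, so Z follows (R6). From L, R9 gives U. Z and U hold, so P follows (R10). From P, J, and U, R7 gives B. From B, R11 gives W. From W, R1 gives R. [6 rule applications]
U needs fewer.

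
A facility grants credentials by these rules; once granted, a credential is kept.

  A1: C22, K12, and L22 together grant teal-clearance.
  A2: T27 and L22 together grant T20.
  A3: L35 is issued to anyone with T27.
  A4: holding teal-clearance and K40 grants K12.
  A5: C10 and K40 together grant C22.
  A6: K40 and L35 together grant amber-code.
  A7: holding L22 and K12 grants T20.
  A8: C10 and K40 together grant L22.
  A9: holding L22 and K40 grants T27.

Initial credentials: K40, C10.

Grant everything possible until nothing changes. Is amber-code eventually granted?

Yes

Holding C10 and K40 grants L22 (A8).
Holding L22 and K40 grants T27 (A9).
Holding T27 grants L35 (A3).
Holding K40 and L35 grants amber-code (A6).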